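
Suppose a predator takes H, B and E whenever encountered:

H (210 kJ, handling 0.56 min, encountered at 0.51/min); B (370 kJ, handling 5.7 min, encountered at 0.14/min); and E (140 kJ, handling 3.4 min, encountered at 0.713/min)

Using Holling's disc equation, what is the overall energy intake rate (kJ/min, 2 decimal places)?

R = Σλ_iE_i / (1 + Σλ_ih_i)
Numerator: 0.51×210 + 0.14×370 + 0.713×140 = 258.7
Denominator: 1 + 0.51×0.56 + 0.14×5.7 + 0.713×3.4 = 4.508
R = 258.7/4.508 = 57.39 kJ/min

57.39 kJ/min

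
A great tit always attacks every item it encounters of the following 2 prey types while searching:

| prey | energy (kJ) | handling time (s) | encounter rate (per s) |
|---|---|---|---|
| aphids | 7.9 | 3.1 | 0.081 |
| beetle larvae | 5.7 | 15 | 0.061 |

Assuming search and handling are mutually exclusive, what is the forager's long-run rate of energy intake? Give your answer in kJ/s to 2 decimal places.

R = Σλ_iE_i / (1 + Σλ_ih_i)
Numerator: 0.081×7.9 + 0.061×5.7 = 0.9876
Denominator: 1 + 0.081×3.1 + 0.061×15 = 2.166
R = 0.9876/2.166 = 0.4559 kJ/s

0.46 kJ/s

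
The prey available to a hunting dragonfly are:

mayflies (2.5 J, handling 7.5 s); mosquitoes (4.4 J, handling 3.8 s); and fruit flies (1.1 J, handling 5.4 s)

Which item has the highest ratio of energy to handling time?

In descending order of E/h:
mosquitoes: 4.4/3.8 = 1.16 J/s
mayflies: 2.5/7.5 = 0.333 J/s
fruit flies: 1.1/5.4 = 0.204 J/s

mosquitoes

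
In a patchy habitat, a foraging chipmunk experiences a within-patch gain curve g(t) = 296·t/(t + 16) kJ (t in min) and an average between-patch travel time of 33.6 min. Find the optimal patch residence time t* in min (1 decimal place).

Maximise g(t)/(T+t): set derivative to zero → g'(t)(T+t) = g(t).
g'(t) = 296·16/(t + 16)². Setting 296·16/(t+16)² = 296t/[(t+16)(33.6+t)] gives 16(33.6+t) = t(t+16), so t² = 16×33.6 = 537.6.
t* = √537.6 = 23.19 min.

23.2 min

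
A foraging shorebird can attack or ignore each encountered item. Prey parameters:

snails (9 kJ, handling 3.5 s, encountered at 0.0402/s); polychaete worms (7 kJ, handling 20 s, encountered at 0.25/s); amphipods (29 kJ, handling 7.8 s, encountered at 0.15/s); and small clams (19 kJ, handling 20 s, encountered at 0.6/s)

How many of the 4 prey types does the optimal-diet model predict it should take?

Rank by E/h (kJ/s): amphipods 3.72, snails 2.57, small clams 0.95, polychaete worms 0.35. Include each in turn until the next type's E/h falls below the running intake rate.
Rate on top 1: 2.005. snails: 2.57 > 2.005 → include.
Rate on top 2: 2.039. small clams: 0.95 < 2.039 → exclude; stop.
Optimal diet: amphipods, snails — 2 of 4 types.

2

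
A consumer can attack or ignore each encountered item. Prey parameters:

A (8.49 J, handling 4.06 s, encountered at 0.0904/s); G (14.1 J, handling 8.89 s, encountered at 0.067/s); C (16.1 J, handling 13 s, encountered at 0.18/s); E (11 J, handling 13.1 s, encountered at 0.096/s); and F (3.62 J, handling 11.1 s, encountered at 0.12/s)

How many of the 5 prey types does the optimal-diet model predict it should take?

Rank by E/h (J/s): A 2.09, G 1.59, C 1.24, E 0.84, F 0.326. Include each in turn until the next type's E/h falls below the running intake rate.
Rate on top 1: 0.5614. G: 1.59 > 0.5614 → include.
Rate on top 2: 0.8724. C: 1.24 > 0.8724 → include.
Rate on top 3: 1.071. E: 0.84 < 1.071 → exclude; stop.
Optimal diet: A, G, C — 3 of 5 types.

3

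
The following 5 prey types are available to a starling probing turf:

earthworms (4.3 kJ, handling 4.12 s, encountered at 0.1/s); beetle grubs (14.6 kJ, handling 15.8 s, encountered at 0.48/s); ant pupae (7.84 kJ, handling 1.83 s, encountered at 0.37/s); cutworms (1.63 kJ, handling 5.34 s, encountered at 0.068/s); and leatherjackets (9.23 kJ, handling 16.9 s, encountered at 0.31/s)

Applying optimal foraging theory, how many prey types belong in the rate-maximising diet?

1

E/h in descending order: ant pupae 4.28, earthworms 1.04, beetle grubs 0.924, leatherjackets 0.546, cutworms 0.305 kJ/s. The optimal diet is the largest prefix of this list for which every included type satisfies E_i/h_i > R on the types above it.
Rate on top 1: 1.73. earthworms: 1.04 < 1.73 → exclude; stop.
Optimal diet: ant pupae — 1 of 5 types.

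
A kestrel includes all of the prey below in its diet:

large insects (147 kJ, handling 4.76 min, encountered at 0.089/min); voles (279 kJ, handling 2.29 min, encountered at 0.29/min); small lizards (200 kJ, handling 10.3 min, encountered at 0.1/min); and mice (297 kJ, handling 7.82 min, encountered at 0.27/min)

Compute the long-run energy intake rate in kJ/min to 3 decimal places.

37.135 kJ/min

R = Σλ_iE_i / (1 + Σλ_ih_i)
Numerator: 0.089×147 + 0.29×279 + 0.1×200 + 0.27×297 = 194.2
Denominator: 1 + 0.089×4.76 + 0.29×2.29 + 0.1×10.3 + 0.27×7.82 = 5.229
R = 194.2/5.229 = 37.13 kJ/min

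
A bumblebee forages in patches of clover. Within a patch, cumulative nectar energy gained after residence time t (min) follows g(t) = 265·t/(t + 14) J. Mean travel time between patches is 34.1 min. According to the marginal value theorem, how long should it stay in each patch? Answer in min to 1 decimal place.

By the marginal value theorem, leave when the instantaneous gain rate g'(t) equals the habitat-wide average g(t)/(T + t).
g'(t) = 265·14/(t + 14)². Setting 265·14/(t+14)² = 265t/[(t+14)(34.1+t)] gives 14(34.1+t) = t(t+14), so t² = 14×34.1 = 477.4.
t* = √477.4 = 21.85 min.

21.8 min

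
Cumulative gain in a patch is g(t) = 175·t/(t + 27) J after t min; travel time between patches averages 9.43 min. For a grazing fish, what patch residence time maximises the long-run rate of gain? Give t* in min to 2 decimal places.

Optimal t* satisfies g'(t*) = g(t*)/(T + t*).
g'(t) = 175·27/(t + 27)². Setting 175·27/(t+27)² = 175t/[(t+27)(9.43+t)] gives 27(9.43+t) = t(t+27), so t² = 27×9.43 = 254.6.
t* = √254.6 = 15.96 min.

15.96 min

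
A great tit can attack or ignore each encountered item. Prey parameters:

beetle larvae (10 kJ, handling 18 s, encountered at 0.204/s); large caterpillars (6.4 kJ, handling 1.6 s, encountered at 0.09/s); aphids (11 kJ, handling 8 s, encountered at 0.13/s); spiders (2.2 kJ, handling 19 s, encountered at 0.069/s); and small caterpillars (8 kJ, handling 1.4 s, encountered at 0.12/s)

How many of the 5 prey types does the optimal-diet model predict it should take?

3

Profitabilities (E/h, kJ/s): small caterpillars 5.71, large caterpillars 4, aphids 1.38, beetle larvae 0.556, spiders 0.116. Add prey in this order while the next type's profitability exceeds the intake rate on those already taken.
Rate on top 1: 0.8219. large caterpillars: 4 > 0.8219 → include.
Rate on top 2: 1.171. aphids: 1.38 > 1.171 → include.
Rate on top 3: 1.261. beetle larvae: 0.556 < 1.261 → exclude; stop.
Optimal diet: small caterpillars, large caterpillars, aphids — 3 of 5 types.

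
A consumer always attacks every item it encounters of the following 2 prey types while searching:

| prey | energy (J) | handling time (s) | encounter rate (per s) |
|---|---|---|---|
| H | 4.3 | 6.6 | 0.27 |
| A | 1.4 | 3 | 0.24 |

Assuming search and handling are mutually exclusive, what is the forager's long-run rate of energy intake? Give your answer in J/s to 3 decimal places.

0.427 J/s

R = Σλ_iE_i / (1 + Σλ_ih_i)
Numerator: 0.27×4.3 + 0.24×1.4 = 1.497
Denominator: 1 + 0.27×6.6 + 0.24×3 = 3.502
R = 1.497/3.502 = 0.4275 J/s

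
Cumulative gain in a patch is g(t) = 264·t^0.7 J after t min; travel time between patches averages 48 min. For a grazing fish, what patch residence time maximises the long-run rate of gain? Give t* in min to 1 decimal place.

By the marginal value theorem, leave when the instantaneous gain rate g'(t) equals the habitat-wide average g(t)/(T + t).
g'(t) = 0.7·264·t^-0.3. Setting 0.7·264·t^-0.3 = 264·t^0.7/(48+t) gives 0.7(48+t) = t, so 0.30·t = 0.7×48.
t* = 0.7×48/0.30 = 112 min.

112.0 min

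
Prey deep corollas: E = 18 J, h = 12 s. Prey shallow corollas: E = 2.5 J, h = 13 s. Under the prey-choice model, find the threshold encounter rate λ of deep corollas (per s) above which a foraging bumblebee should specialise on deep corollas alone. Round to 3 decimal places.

Drop shallow corollas once their profitability E₂/h₂ falls below the rate achievable on deep corollas alone: E₂/h₂ = λE₁/(1 + λh₁).
Solve for λ: λE₁h₂ = E₂(1 + λh₁) → λ(E₁h₂ − E₂h₁) = E₂ → λ = E₂/(E₁h₂ − E₂h₁).
λ = 2.5/(18×13 − 2.5×12) = 2.5/204 = 0.01225 per s.

0.012 per s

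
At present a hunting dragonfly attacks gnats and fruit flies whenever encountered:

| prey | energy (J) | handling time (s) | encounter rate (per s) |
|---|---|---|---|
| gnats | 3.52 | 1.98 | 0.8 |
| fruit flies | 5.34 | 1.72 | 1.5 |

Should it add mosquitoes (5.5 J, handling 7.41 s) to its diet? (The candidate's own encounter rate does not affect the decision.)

Current rate: (0.8×3.52 + 1.5×5.34)/(1 + 0.8×1.98 + 1.5×1.72) = 2.096 J/s.
Profitability of mosquitoes: 5.5/7.41 = 0.7422 J/s.
0.7422 < 2.096, so adding mosquitoes would lower the average — exclude it.

No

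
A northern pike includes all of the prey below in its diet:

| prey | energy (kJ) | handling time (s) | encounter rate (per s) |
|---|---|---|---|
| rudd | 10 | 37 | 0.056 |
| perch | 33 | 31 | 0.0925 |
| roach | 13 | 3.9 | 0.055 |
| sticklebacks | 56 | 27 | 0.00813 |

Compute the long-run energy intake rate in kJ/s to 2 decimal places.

R = (0.056×10 + 0.0925×33 + 0.055×13 + 0.00813×56) / (1 + 0.056×37 + 0.0925×31 + 0.055×3.9 + 0.00813×27) = 4.783/6.374 = 0.7504 kJ/s.

0.75 kJ/s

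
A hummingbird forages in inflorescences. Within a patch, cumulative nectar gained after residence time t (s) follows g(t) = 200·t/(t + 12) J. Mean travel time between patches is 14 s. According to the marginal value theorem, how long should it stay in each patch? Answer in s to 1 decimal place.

Maximise g(t)/(T+t): set derivative to zero → g'(t)(T+t) = g(t).
g'(t) = 200·12/(t + 12)². Setting 200·12/(t+12)² = 200t/[(t+12)(14+t)] gives 12(14+t) = t(t+12), so t² = 12×14 = 168.
t* = √168 = 12.96 s.

13.0 s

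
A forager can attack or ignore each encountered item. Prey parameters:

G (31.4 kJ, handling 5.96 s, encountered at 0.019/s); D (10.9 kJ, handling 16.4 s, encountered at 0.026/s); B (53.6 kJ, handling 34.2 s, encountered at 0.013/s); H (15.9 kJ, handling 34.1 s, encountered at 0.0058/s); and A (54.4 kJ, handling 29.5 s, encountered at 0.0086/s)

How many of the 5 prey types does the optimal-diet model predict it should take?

3

Rank by E/h (kJ/s): G 5.27, A 1.84, B 1.57, D 0.665, H 0.466. Include each in turn until the next type's E/h falls below the running intake rate.
Rate on top 1: 0.5359. A: 1.84 > 0.5359 → include.
Rate on top 2: 0.7787. B: 1.57 > 0.7787 → include.
Rate on top 3: 0.9722. D: 0.665 < 0.9722 → exclude; stop.
Optimal diet: G, A, B — 3 of 5 types.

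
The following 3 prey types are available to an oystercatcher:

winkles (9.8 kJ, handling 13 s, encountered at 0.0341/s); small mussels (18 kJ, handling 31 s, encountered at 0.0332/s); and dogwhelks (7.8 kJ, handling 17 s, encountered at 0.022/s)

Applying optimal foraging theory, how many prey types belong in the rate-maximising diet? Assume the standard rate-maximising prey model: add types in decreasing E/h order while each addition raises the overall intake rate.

Profitabilities (E/h, kJ/s): winkles 0.754, small mussels 0.581, dogwhelks 0.459. Add prey in this order while the next type's profitability exceeds the intake rate on those already taken.
Rate on top 1: 0.2315. small mussels: 0.581 > 0.2315 → include.
Rate on top 2: 0.3769. dogwhelks: 0.459 > 0.3769 → include.
Optimal diet: winkles, small mussels, dogwhelks — 3 of 3 types.

3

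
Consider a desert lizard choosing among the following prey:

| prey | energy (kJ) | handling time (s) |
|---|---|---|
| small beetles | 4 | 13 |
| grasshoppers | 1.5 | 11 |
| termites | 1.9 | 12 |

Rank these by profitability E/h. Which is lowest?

In descending order of E/h:
small beetles: 4/13 = 0.308 kJ/s
termites: 1.9/12 = 0.158 kJ/s
grasshoppers: 1.5/11 = 0.136 kJ/s

grasshoppers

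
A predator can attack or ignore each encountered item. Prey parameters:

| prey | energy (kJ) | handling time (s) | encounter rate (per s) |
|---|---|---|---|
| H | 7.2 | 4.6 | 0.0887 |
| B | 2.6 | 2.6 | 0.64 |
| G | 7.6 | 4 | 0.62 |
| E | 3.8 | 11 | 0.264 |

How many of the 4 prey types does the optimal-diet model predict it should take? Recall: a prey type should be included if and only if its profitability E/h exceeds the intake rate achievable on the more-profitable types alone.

2

Rank by E/h (kJ/s): G 1.9, H 1.57, B 1, E 0.345. Include each in turn until the next type's E/h falls below the running intake rate.
Rate on top 1: 1.354. H: 1.57 > 1.354 → include.
Rate on top 2: 1.376. B: 1 < 1.376 → exclude; stop.
Optimal diet: G, H — 2 of 4 types.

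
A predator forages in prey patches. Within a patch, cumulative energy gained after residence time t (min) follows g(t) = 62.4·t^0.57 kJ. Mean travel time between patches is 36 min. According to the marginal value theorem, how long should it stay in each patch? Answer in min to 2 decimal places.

47.72 min

Optimal t* satisfies g'(t*) = g(t*)/(T + t*).
g'(t) = 0.57·62.4·t^-0.43. Setting 0.57·62.4·t^-0.43 = 62.4·t^0.57/(36+t) gives 0.57(36+t) = t, so 0.43·t = 0.57×36.
t* = 0.57×36/0.43 = 47.72 min.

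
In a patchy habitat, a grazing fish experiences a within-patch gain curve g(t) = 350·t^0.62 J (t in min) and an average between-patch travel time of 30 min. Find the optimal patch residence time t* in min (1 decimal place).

48.9 min

Maximise g(t)/(T+t): set derivative to zero → g'(t)(T+t) = g(t).
g'(t) = 0.62·350·t^-0.38. Setting 0.62·350·t^-0.38 = 350·t^0.62/(30+t) gives 0.62(30+t) = t, so 0.38·t = 0.62×30.
t* = 0.62×30/0.38 = 48.95 min.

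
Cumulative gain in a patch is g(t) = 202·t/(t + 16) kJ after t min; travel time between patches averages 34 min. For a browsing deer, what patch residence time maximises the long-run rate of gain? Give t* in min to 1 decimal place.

By the marginal value theorem, leave when the instantaneous gain rate g'(t) equals the habitat-wide average g(t)/(T + t).
g'(t) = 202·16/(t + 16)². Setting 202·16/(t+16)² = 202t/[(t+16)(34+t)] gives 16(34+t) = t(t+16), so t² = 16×34 = 544.
t* = √544 = 23.32 min.

23.3 min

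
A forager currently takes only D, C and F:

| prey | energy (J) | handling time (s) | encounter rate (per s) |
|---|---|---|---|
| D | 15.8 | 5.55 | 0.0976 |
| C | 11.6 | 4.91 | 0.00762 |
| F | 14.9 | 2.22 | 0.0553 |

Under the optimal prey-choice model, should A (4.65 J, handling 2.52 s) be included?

Current rate: (0.0976×15.8 + 0.00762×11.6 + 0.0553×14.9)/(1 + 0.0976×5.55 + 0.00762×4.91 + 0.0553×2.22) = 1.442 J/s.
A: E/h = 4.65/2.52 = 1.845 J/s.
1.845 > 1.442, so adding A raises the average — include it.

Yes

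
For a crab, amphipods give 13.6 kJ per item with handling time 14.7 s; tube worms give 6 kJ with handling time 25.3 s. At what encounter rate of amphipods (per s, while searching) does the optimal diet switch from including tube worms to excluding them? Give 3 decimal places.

The zero-one rule: include tube worms iff E₂/h₂ > λE₁/(1+λh₁). Equality gives the switch point.
λE₁h₂ = E₂ + λE₂h₁ ⇒ λ = E₂/(E₁h₂ − E₂h₁) = 6/(344.1 − 88.2) = 0.02345 per s.

0.023 per s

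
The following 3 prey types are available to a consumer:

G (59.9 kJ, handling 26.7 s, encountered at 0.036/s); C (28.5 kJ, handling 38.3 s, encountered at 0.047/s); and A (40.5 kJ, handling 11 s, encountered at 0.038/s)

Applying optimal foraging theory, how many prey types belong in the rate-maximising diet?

E/h in descending order: A 3.68, G 2.24, C 0.744 kJ/s. The optimal diet is the largest prefix of this list for which every included type satisfies E_i/h_i > R on the types above it.
Rate on top 1: 1.085. G: 2.24 > 1.085 → include.
Rate on top 2: 1.553. C: 0.744 < 1.553 → exclude; stop.
Optimal diet: A, G — 2 of 3 types.

2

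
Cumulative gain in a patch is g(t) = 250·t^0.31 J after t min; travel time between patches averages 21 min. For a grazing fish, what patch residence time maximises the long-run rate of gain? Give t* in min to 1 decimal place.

9.4 min

Optimal t* satisfies g'(t*) = g(t*)/(T + t*).
g'(t) = 0.31·250·t^-0.69. Setting 0.31·250·t^-0.69 = 250·t^0.31/(21+t) gives 0.31(21+t) = t, so 0.69·t = 0.31×21.
t* = 0.31×21/0.69 = 9.435 min.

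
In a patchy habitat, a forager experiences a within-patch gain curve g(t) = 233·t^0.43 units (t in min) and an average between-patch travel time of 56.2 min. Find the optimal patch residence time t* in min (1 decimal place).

42.4 min

Maximise g(t)/(T+t): set derivative to zero → g'(t)(T+t) = g(t).
g'(t) = 0.43·233·t^-0.57. Setting 0.43·233·t^-0.57 = 233·t^0.43/(56.2+t) gives 0.43(56.2+t) = t, so 0.57·t = 0.43×56.2.
t* = 0.43×56.2/0.57 = 42.4 min.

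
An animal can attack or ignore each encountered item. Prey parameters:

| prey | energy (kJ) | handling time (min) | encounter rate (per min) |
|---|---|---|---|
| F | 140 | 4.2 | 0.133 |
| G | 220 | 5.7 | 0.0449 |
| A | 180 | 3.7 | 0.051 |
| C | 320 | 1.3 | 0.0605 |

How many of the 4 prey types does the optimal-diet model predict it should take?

4

E/h in descending order: C 246, A 48.6, G 38.6, F 33.3 kJ/min. The optimal diet is the largest prefix of this list for which every included type satisfies E_i/h_i > R on the types above it.
Rate on top 1: 17.95. A: 48.6 > 17.95 → include.
Rate on top 2: 22.52. G: 38.6 > 22.52 → include.
Rate on top 3: 25.22. F: 33.3 > 25.22 → include.
Optimal diet: C, A, G, F — 4 of 4 types.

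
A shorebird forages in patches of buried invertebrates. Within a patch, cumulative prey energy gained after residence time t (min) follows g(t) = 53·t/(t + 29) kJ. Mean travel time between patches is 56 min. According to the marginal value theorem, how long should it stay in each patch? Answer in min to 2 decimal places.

Optimal t* satisfies g'(t*) = g(t*)/(T + t*).
g'(t) = 53·29/(t + 29)². Setting 53·29/(t+29)² = 53t/[(t+29)(56+t)] gives 29(56+t) = t(t+29), so t² = 29×56 = 1624.
t* = √1624 = 40.3 min.

40.30 min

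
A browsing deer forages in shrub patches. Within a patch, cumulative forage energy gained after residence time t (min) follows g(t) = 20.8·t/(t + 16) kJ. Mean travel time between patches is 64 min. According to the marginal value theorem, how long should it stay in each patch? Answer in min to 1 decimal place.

32.0 min

By the marginal value theorem, leave when the instantaneous gain rate g'(t) equals the habitat-wide average g(t)/(T + t).
g'(t) = 20.8·16/(t + 16)². Setting 20.8·16/(t+16)² = 20.8t/[(t+16)(64+t)] gives 16(64+t) = t(t+16), so t² = 16×64 = 1024.
t* = √1024 = 32 min.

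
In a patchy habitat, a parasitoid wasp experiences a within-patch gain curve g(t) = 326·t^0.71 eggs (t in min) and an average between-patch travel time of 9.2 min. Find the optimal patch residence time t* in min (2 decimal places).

Optimal t* satisfies g'(t*) = g(t*)/(T + t*).
g'(t) = 0.71·326·t^-0.29. Setting 0.71·326·t^-0.29 = 326·t^0.71/(9.2+t) gives 0.71(9.2+t) = t, so 0.29·t = 0.71×9.2.
t* = 0.71×9.2/0.29 = 22.52 min.

22.52 min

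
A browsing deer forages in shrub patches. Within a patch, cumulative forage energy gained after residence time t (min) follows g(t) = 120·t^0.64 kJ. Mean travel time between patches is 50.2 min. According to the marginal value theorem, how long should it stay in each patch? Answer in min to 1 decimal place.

89.2 min

Maximise g(t)/(T+t): set derivative to zero → g'(t)(T+t) = g(t).
g'(t) = 0.64·120·t^-0.36. Setting 0.64·120·t^-0.36 = 120·t^0.64/(50.2+t) gives 0.64(50.2+t) = t, so 0.36·t = 0.64×50.2.
t* = 0.64×50.2/0.36 = 89.24 min.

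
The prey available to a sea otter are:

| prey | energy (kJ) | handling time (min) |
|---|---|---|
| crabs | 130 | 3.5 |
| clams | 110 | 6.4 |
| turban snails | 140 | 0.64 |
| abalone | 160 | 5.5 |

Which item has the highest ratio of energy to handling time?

turban snails

In descending order of E/h:
turban snails: 140/0.64 = 219 kJ/min
crabs: 130/3.5 = 37.1 kJ/min
abalone: 160/5.5 = 29.1 kJ/min
clams: 110/6.4 = 17.2 kJ/min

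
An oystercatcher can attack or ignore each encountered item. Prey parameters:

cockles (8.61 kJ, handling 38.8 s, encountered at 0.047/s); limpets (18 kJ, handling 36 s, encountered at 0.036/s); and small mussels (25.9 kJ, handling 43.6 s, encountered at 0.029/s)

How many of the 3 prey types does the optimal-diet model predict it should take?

E/h in descending order: small mussels 0.594, limpets 0.5, cockles 0.222 kJ/s. The optimal diet is the largest prefix of this list for which every included type satisfies E_i/h_i > R on the types above it.
Rate on top 1: 0.3317. limpets: 0.5 > 0.3317 → include.
Rate on top 2: 0.393. cockles: 0.222 < 0.393 → exclude; stop.
Optimal diet: small mussels, limpets — 2 of 3 types.

2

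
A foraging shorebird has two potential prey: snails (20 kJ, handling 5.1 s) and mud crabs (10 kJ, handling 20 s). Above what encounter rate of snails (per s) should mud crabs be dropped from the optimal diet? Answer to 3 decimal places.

The zero-one rule: include mud crabs iff E₂/h₂ > λE₁/(1+λh₁). Equality gives the switch point.
λE₁h₂ = E₂ + λE₂h₁ ⇒ λ = E₂/(E₁h₂ − E₂h₁) = 10/(400 − 51) = 0.02865 per s.

0.029 per s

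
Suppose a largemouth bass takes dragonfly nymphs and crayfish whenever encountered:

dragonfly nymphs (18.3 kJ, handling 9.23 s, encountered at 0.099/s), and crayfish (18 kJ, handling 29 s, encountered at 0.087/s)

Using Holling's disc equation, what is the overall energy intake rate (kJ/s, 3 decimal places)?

0.761 kJ/s

R = Σλ_iE_i / (1 + Σλ_ih_i)
Numerator: 0.099×18.3 + 0.087×18 = 3.378
Denominator: 1 + 0.099×9.23 + 0.087×29 = 4.437
R = 3.378/4.437 = 0.7613 kJ/s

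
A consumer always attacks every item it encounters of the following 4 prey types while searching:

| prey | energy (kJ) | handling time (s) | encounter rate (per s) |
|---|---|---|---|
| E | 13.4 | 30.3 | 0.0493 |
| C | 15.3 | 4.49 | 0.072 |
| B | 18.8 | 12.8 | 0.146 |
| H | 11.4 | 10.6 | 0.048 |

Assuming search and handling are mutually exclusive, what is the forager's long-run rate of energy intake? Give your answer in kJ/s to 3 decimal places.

0.973 kJ/s

Energy encountered per unit search time: 0.0493×13.4 + 0.072×15.3 + 0.146×18.8 + 0.048×11.4 = 5.054 kJ/s.
Handling time per unit search time: 0.0493×30.3 + 0.072×4.49 + 0.146×12.8 + 0.048×10.6 = 4.195.
Rate = 5.054/(1 + 4.195) = 0.973 kJ/s.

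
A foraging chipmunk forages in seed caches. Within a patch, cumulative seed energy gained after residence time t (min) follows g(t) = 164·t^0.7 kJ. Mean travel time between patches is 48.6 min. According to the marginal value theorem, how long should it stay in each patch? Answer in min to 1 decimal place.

Maximise g(t)/(T+t): set derivative to zero → g'(t)(T+t) = g(t).
g'(t) = 0.7·164·t^-0.3. Setting 0.7·164·t^-0.3 = 164·t^0.7/(48.6+t) gives 0.7(48.6+t) = t, so 0.30·t = 0.7×48.6.
t* = 0.7×48.6/0.30 = 113.4 min.

113.4 min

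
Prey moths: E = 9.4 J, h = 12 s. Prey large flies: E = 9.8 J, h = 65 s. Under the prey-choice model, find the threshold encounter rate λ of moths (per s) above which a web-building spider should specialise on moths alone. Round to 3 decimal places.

0.020 per s

The zero-one rule: include large flies iff E₂/h₂ > λE₁/(1+λh₁). Equality gives the switch point.
λE₁h₂ = E₂ + λE₂h₁ ⇒ λ = E₂/(E₁h₂ − E₂h₁) = 9.8/(611 − 117.6) = 0.01986 per s.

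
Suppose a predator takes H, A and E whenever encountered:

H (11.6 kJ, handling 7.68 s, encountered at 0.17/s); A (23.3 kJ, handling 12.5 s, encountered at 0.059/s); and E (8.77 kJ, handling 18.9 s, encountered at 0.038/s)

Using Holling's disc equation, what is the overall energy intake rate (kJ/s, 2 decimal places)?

R = Σλ_iE_i / (1 + Σλ_ih_i)
Numerator: 0.17×11.6 + 0.059×23.3 + 0.038×8.77 = 3.68
Denominator: 1 + 0.17×7.68 + 0.059×12.5 + 0.038×18.9 = 3.761
R = 3.68/3.761 = 0.9784 kJ/s

0.98 kJ/s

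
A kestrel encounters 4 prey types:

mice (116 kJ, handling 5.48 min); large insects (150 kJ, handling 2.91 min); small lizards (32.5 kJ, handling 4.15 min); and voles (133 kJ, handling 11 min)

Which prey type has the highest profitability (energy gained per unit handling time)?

In descending order of E/h:
large insects: 150/2.91 = 51.5 kJ/min
mice: 116/5.48 = 21.2 kJ/min
voles: 133/11 = 12.1 kJ/min
small lizards: 32.5/4.15 = 7.83 kJ/min

large insects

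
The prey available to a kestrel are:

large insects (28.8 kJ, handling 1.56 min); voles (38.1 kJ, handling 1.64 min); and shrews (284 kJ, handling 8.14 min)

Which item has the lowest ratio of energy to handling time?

In descending order of E/h:
shrews: 284/8.14 = 34.9 kJ/min
voles: 38.1/1.64 = 23.2 kJ/min
large insects: 28.8/1.56 = 18.5 kJ/min

large insects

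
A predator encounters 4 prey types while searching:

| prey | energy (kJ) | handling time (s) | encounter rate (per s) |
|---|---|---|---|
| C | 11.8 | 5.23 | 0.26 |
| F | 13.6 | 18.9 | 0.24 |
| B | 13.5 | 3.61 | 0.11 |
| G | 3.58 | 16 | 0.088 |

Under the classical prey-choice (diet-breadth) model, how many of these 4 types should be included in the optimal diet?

Profitabilities (E/h, kJ/s): B 3.74, C 2.26, F 0.72, G 0.224. Add prey in this order while the next type's profitability exceeds the intake rate on those already taken.
Rate on top 1: 1.063. C: 2.26 > 1.063 → include.
Rate on top 2: 1.651. F: 0.72 < 1.651 → exclude; stop.
Optimal diet: B, C — 2 of 4 types.

2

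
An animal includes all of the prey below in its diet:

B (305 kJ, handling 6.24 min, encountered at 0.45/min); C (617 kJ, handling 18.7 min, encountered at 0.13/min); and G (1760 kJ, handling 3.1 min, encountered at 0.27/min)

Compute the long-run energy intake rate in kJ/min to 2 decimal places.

R = (0.45×305 + 0.13×617 + 0.27×1760) / (1 + 0.45×6.24 + 0.13×18.7 + 0.27×3.1) = 692.7/7.076 = 97.89 kJ/min.

97.89 kJ/min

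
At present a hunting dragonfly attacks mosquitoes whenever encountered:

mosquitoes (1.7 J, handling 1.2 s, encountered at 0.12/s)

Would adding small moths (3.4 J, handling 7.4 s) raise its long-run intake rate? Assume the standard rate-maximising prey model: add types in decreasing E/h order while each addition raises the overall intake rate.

Yes

Current rate: (0.12×1.7)/(1 + 0.12×1.2) = 0.1783 J/s.
Profitability of small moths: 3.4/7.4 = 0.4595 J/s.
0.4595 > 0.1783, so adding small moths raises the average — include it.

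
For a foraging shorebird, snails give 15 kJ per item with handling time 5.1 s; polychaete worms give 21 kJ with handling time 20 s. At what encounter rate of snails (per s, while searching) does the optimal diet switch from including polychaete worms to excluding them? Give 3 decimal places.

0.109 per s

The zero-one rule: include polychaete worms iff E₂/h₂ > λE₁/(1+λh₁). Equality gives the switch point.
λE₁h₂ = E₂ + λE₂h₁ ⇒ λ = E₂/(E₁h₂ − E₂h₁) = 21/(300 − 107.1) = 0.1089 per s.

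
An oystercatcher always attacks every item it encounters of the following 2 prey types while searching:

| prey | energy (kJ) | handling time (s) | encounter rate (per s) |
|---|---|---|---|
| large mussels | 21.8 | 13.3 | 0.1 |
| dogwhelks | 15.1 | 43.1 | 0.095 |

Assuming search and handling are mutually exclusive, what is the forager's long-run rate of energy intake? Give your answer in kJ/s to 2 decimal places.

0.56 kJ/s

R = Σλ_iE_i / (1 + Σλ_ih_i)
Numerator: 0.1×21.8 + 0.095×15.1 = 3.615
Denominator: 1 + 0.1×13.3 + 0.095×43.1 = 6.425
R = 3.615/6.425 = 0.5626 kJ/s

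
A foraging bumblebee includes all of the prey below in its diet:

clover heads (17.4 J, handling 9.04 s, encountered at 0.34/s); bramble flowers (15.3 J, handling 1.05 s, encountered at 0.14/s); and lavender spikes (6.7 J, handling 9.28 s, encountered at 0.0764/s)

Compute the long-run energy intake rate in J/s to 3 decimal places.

1.738 J/s

R = Σλ_iE_i / (1 + Σλ_ih_i)
Numerator: 0.34×17.4 + 0.14×15.3 + 0.0764×6.7 = 8.57
Denominator: 1 + 0.34×9.04 + 0.14×1.05 + 0.0764×9.28 = 4.93
R = 8.57/4.93 = 1.738 J/s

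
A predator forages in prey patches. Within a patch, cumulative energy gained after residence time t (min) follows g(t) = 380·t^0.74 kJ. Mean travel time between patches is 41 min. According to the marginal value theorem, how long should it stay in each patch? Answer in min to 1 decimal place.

116.7 min

Maximise g(t)/(T+t): set derivative to zero → g'(t)(T+t) = g(t).
g'(t) = 0.74·380·t^-0.26. Setting 0.74·380·t^-0.26 = 380·t^0.74/(41+t) gives 0.74(41+t) = t, so 0.26·t = 0.74×41.
t* = 0.74×41/0.26 = 116.7 min.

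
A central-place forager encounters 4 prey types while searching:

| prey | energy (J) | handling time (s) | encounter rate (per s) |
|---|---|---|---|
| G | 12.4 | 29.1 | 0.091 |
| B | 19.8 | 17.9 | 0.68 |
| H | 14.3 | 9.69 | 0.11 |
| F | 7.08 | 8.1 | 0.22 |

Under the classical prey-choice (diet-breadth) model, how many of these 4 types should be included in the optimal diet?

Rank by E/h (J/s): H 1.48, B 1.11, F 0.874, G 0.426. Include each in turn until the next type's E/h falls below the running intake rate.
Rate on top 1: 0.7614. B: 1.11 > 0.7614 → include.
Rate on top 2: 1.056. F: 0.874 < 1.056 → exclude; stop.
Optimal diet: H, B — 2 of 4 types.

2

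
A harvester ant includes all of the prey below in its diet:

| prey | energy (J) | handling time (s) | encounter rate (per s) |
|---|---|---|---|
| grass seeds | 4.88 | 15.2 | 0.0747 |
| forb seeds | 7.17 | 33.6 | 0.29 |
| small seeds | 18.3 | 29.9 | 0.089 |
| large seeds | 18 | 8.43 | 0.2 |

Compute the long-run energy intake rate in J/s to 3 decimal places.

Energy encountered per unit search time: 0.0747×4.88 + 0.29×7.17 + 0.089×18.3 + 0.2×18 = 7.673 J/s.
Handling time per unit search time: 0.0747×15.2 + 0.29×33.6 + 0.089×29.9 + 0.2×8.43 = 15.23.
Rate = 7.673/(1 + 15.23) = 0.4728 J/s.

0.473 J/s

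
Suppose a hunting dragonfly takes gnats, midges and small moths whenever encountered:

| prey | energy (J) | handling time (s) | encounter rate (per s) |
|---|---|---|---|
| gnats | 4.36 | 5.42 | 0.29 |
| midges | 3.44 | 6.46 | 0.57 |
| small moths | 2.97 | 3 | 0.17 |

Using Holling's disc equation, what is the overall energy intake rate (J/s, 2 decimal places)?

R = (0.29×4.36 + 0.57×3.44 + 0.17×2.97) / (1 + 0.29×5.42 + 0.57×6.46 + 0.17×3) = 3.73/6.764 = 0.5515 J/s.

0.55 J/s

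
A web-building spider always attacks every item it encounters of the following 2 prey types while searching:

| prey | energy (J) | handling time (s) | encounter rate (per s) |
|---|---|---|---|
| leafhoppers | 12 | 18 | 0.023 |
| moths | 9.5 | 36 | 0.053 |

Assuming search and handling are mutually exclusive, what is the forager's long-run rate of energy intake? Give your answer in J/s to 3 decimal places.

R = (0.023×12 + 0.053×9.5) / (1 + 0.023×18 + 0.053×36) = 0.7795/3.322 = 0.2346 J/s.

0.235 J/s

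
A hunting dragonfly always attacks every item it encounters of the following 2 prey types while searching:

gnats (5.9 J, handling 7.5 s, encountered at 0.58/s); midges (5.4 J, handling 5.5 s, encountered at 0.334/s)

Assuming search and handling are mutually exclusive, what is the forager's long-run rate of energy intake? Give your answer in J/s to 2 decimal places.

Energy encountered per unit search time: 0.58×5.9 + 0.334×5.4 = 5.226 J/s.
Handling time per unit search time: 0.58×7.5 + 0.334×5.5 = 6.187.
Rate = 5.226/(1 + 6.187) = 0.7271 J/s.

0.73 J/s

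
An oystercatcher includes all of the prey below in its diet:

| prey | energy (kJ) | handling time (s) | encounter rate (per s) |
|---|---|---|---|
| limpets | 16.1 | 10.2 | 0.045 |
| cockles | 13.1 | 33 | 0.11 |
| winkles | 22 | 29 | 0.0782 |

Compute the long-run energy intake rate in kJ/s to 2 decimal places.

0.53 kJ/s

R = (0.045×16.1 + 0.11×13.1 + 0.0782×22) / (1 + 0.045×10.2 + 0.11×33 + 0.0782×29) = 3.886/7.357 = 0.5282 kJ/s.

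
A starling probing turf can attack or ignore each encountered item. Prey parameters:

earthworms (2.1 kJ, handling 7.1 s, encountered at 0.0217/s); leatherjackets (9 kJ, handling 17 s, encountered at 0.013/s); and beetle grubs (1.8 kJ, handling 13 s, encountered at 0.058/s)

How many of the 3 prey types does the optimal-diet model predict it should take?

3

Profitabilities (E/h, kJ/s): leatherjackets 0.529, earthworms 0.296, beetle grubs 0.138. Add prey in this order while the next type's profitability exceeds the intake rate on those already taken.
Rate on top 1: 0.09582. earthworms: 0.296 > 0.09582 → include.
Rate on top 2: 0.1182. beetle grubs: 0.138 > 0.1182 → include.
Optimal diet: leatherjackets, earthworms, beetle grubs — 3 of 3 types.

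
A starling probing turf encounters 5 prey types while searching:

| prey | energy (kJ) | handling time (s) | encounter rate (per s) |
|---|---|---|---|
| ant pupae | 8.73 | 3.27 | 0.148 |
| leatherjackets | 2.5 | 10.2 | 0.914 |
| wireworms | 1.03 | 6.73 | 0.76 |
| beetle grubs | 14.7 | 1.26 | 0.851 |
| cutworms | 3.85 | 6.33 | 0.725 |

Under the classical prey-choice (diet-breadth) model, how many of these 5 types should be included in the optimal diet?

Profitabilities (E/h, kJ/s): beetle grubs 11.7, ant pupae 2.67, cutworms 0.608, leatherjackets 0.245, wireworms 0.153. Add prey in this order while the next type's profitability exceeds the intake rate on those already taken.
Rate on top 1: 6.037. ant pupae: 2.67 < 6.037 → exclude; stop.
Optimal diet: beetle grubs — 1 of 5 types.

1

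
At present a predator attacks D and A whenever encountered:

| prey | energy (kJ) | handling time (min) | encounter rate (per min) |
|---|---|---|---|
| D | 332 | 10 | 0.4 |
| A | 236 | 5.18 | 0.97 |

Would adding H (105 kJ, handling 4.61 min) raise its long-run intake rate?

On D and A alone, R = ΣλE/(1+Σλh) = 361.7/10.02 = 36.08 kJ/min.
H: E/h = 105/4.61 = 22.78 kJ/min.
22.78 < 36.08, so adding H would lower the average — exclude it.

No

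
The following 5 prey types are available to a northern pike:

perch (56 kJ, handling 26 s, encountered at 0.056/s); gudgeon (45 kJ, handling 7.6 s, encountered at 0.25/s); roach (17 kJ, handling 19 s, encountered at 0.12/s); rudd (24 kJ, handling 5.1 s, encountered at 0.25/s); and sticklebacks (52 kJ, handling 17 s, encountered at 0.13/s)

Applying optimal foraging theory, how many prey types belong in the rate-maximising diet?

Rank by E/h (kJ/s): gudgeon 5.92, rudd 4.71, sticklebacks 3.06, perch 2.15, roach 0.895. Include each in turn until the next type's E/h falls below the running intake rate.
Rate on top 1: 3.879. rudd: 4.71 > 3.879 → include.
Rate on top 2: 4.132. sticklebacks: 3.06 < 4.132 → exclude; stop.
Optimal diet: gudgeon, rudd — 2 of 5 types.

2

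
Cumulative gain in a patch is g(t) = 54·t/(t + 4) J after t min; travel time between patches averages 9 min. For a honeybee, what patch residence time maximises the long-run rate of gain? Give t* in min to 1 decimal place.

By the marginal value theorem, leave when the instantaneous gain rate g'(t) equals the habitat-wide average g(t)/(T + t).
g'(t) = 54·4/(t + 4)². Setting 54·4/(t+4)² = 54t/[(t+4)(9+t)] gives 4(9+t) = t(t+4), so t² = 4×9 = 36.
t* = √36 = 6 min.

6.0 min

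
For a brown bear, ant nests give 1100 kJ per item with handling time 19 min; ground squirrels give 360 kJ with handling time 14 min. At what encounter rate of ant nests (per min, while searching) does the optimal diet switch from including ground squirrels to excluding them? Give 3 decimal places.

The zero-one rule: include ground squirrels iff E₂/h₂ > λE₁/(1+λh₁). Equality gives the switch point.
λE₁h₂ = E₂ + λE₂h₁ ⇒ λ = E₂/(E₁h₂ − E₂h₁) = 360/(1.54e+04 − 6840) = 0.04206 per min.

0.042 per min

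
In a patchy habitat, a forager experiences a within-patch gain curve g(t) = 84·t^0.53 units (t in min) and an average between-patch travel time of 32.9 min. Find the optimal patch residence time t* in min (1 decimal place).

37.1 min

Optimal t* satisfies g'(t*) = g(t*)/(T + t*).
g'(t) = 0.53·84·t^-0.47. Setting 0.53·84·t^-0.47 = 84·t^0.53/(32.9+t) gives 0.53(32.9+t) = t, so 0.47·t = 0.53×32.9.
t* = 0.53×32.9/0.47 = 37.1 min.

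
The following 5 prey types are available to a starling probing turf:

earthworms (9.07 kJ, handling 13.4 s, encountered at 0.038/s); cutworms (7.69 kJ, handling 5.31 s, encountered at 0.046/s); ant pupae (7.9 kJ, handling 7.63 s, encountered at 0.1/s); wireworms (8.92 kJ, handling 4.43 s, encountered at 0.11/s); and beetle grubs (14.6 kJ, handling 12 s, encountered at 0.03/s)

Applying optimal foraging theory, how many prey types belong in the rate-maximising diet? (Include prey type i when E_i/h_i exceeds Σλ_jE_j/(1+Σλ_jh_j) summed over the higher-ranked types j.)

4

E/h in descending order: wireworms 2.01, cutworms 1.45, beetle grubs 1.22, ant pupae 1.04, earthworms 0.677 kJ/s. The optimal diet is the largest prefix of this list for which every included type satisfies E_i/h_i > R on the types above it.
Rate on top 1: 0.6597. cutworms: 1.45 > 0.6597 → include.
Rate on top 2: 0.7709. beetle grubs: 1.22 > 0.7709 → include.
Rate on top 3: 0.8477. ant pupae: 1.04 > 0.8477 → include.
Rate on top 4: 0.8978. earthworms: 0.677 < 0.8978 → exclude; stop.
Optimal diet: wireworms, cutworms, beetle grubs, ant pupae — 4 of 5 types.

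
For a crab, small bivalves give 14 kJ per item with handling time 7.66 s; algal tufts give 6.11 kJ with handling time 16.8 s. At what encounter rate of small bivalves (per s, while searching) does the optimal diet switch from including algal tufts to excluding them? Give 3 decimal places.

0.032 per s

The zero-one rule: include algal tufts iff E₂/h₂ > λE₁/(1+λh₁). Equality gives the switch point.
λE₁h₂ = E₂ + λE₂h₁ ⇒ λ = E₂/(E₁h₂ − E₂h₁) = 6.11/(235.2 − 46.8) = 0.03243 per s.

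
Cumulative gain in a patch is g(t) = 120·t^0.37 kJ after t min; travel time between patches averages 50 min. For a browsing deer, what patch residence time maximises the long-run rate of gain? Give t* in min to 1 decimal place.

29.4 min

Maximise g(t)/(T+t): set derivative to zero → g'(t)(T+t) = g(t).
g'(t) = 0.37·120·t^-0.63. Setting 0.37·120·t^-0.63 = 120·t^0.37/(50+t) gives 0.37(50+t) = t, so 0.63·t = 0.37×50.
t* = 0.37×50/0.63 = 29.37 min.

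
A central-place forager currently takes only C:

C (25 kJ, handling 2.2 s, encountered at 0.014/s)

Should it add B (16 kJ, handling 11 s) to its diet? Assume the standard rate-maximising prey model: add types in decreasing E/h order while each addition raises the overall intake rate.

On C alone, R = ΣλE/(1+Σλh) = 0.35/1.031 = 0.3395 kJ/s.
B: E/h = 16/11 = 1.455 kJ/s.
1.455 > 0.3395, so adding B raises the average — include it.

Yes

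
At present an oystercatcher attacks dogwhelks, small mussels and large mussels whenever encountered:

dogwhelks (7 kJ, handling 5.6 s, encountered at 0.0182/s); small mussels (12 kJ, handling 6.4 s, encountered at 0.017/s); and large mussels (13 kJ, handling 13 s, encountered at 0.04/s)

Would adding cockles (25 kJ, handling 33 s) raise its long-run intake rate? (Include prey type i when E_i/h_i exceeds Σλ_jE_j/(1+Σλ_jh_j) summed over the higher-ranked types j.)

Intake rate on the current diet: R = (0.0182×7 + 0.017×12 + 0.04×13) / (1 + 0.0182×5.6 + 0.017×6.4 + 0.04×13) = 0.8514/1.731 = 0.4919 kJ/s.
cockles: E/h = 25/33 = 0.7576 kJ/s.
Since 0.7576 > R, including cockles increases the long-run rate.

Yes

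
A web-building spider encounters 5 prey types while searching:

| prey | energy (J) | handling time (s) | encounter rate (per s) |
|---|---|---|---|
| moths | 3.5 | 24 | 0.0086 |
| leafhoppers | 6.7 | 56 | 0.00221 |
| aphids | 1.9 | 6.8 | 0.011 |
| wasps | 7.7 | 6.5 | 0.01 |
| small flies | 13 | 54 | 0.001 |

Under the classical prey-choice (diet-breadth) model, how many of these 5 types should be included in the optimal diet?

5

Profitabilities (E/h, J/s): wasps 1.18, aphids 0.279, small flies 0.241, moths 0.146, leafhoppers 0.12. Add prey in this order while the next type's profitability exceeds the intake rate on those already taken.
Rate on top 1: 0.0723. aphids: 0.279 > 0.0723 → include.
Rate on top 2: 0.08589. small flies: 0.241 > 0.08589 → include.
Rate on top 3: 0.0929. moths: 0.146 > 0.0929 → include.
Rate on top 4: 0.1007. leafhoppers: 0.12 > 0.1007 → include.
Optimal diet: wasps, aphids, small flies, moths, leafhoppers — 5 of 5 types.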